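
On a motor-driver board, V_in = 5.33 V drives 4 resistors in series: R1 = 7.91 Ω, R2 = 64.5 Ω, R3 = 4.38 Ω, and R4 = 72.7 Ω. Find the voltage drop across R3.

V ≈ 0.156 V

Series total: ΣR = 7.91 + 64.5 + 4.38 + 72.7 = 149.5 Ω.
Voltage divider: V = V_in · (4.380 / 149.5) = 5.33 × 0.02930 = 0.1562 V.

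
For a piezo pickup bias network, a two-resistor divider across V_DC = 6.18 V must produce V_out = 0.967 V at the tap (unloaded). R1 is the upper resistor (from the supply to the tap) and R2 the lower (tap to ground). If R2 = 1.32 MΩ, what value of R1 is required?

R1 ≈ 7.12 MΩ

V_out/V_DC = R2/(R1+R2) = 0.1565.
R1 = R2·(1/k − 1) = 1.32 × 5.391 = 7.116 MΩ.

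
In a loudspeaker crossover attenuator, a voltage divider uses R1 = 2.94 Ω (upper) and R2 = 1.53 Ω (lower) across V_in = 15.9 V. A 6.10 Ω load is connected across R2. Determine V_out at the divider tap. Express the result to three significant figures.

V_out ≈ 4.67 V

First combine the lower leg with the load: R2 ‖ R_L = 1.223 Ω.
Now apply the divider: V_out = 15.9 × 0.2938 = 4.672 V.
(Unloaded it would be 5.44 V; the load pulls it down.)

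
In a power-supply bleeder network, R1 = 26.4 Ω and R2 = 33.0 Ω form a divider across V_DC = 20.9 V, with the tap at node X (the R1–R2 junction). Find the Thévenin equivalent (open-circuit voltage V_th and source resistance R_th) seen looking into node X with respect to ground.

V_th ≈ 11.6 V, R_th ≈ 14.7 Ω

With X open, the divider is unloaded: V_th = 20.9 × 33.0/59.40 = 11.61 V.
Zeroing V_DC shorts the top of R1 to ground, so R_th = R1 ‖ R2 = 14.67 Ω.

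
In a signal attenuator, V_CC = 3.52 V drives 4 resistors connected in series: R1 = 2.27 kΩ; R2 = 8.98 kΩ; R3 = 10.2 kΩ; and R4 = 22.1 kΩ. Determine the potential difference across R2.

Total series resistance ΣR = 2.27 + 8.98 + 10.2 + 22.1 = 43.55 kΩ.
V = V_CC · R/ΣR = 3.52 × 0.2062 = 0.7258 V.

V ≈ 0.726 V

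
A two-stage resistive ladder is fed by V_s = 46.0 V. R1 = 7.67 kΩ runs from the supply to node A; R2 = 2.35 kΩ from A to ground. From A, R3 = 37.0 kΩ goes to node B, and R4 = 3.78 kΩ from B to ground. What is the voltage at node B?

Looking into the second stage from A: R3 + R4 = 40.78 kΩ appears in parallel with R2.
Effective lower resistance at A: R2 ‖ 40.78 = 2.222 kΩ.
So V_A = 46.0 × 0.2246 = 10.33 V.
Then the unloaded second divider: V_B = V_A × R4/(R3+R4) = 10.33 × 0.09269 = 0.9578 V.

V_B ≈ 0.958 V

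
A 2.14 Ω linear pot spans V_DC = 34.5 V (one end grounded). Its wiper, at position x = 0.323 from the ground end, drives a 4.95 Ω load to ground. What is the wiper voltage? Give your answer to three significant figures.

V_out ≈ 10.2 V

Lower segment x·R_p = 0.6912 Ω; upper segment (1−x)·R_p = 1.449 Ω.
Lower segment in parallel with the load: 0.6912 ‖ 4.95 = 0.6065 Ω.
Loaded-divider output: V_out = 34.5 × 0.2951 = 10.18 V.
(Unloaded: V_out = x·V_DC = 11.1 V.)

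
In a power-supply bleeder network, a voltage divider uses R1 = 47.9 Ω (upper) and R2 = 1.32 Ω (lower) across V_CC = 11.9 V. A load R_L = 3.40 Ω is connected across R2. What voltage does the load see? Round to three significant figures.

V_out ≈ 0.232 V

First combine the lower leg with the load: R2 ‖ R_L = 0.9508 Ω.
Voltage divider with the loaded lower leg: V_out = 11.9 × 0.9508/(47.9 + 0.9508) = 11.9 × 0.01946 = 0.2316 V.
(Unloaded it would be 0.319 V; the load pulls it down.)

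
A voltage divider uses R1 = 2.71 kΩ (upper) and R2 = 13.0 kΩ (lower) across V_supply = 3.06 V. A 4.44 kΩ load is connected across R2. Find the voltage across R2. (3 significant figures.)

V_out ≈ 1.68 V

First combine the lower leg with the load: R2 ‖ R_L = 3.310 kΩ.
Now apply the divider: V_out = 3.06 × 0.5498 = 1.682 V.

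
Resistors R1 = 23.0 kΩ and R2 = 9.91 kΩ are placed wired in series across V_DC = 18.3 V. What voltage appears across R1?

V ≈ 12.8 V

ΣR = 23.0 + 9.91 = 32.91 kΩ.
Voltage divider: V = V_DC · (23.00 / 32.91) = 18.3 × 0.6989 = 12.79 V.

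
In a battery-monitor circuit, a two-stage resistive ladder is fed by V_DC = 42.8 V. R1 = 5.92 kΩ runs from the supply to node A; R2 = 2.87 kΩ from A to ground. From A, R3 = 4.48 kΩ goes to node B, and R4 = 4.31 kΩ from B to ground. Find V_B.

V_B ≈ 5.62 V

Looking into the second stage from A: R3 + R4 = 8.790 kΩ appears in parallel with R2.
Effective lower resistance at A: R2 ‖ 8.790 = 2.164 kΩ.
First divider: V_A = V_DC · 2.164/(5.92 + 2.164) = 11.46 V.
Stage 2 is unloaded, so V_B = V_A · R4/(R3+R4) = 11.46 × 4.31/8.790 = 5.617 V.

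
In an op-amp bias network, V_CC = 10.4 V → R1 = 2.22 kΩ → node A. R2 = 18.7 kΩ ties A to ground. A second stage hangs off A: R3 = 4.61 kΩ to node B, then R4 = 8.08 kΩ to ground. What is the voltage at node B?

V_B ≈ 5.12 V

Node A sees R2 in parallel with the series input of stage 2, R3 + R4 = 12.69 kΩ.
R2 ‖ (R3+R4) = 7.560 kΩ.
V_A = 10.4 × 7.560/(2.22 + 7.560) = 8.039 V.
Stage 2 is unloaded, so V_B = V_A · R4/(R3+R4) = 8.039 × 8.08/12.69 = 5.119 V.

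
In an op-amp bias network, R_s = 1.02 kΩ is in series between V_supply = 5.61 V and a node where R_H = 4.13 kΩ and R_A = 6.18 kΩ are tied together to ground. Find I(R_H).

Equivalent of the parallel group: R_p = 2.476 kΩ.
Node voltage V_A = V_supply · R_p/(R_s + R_p) = 5.61 × 0.7082 = 3.973 V.
Branch current I = V_A/R_H = 3.973/4.13 = 0.9620 mA.

I ≈ 0.962 mA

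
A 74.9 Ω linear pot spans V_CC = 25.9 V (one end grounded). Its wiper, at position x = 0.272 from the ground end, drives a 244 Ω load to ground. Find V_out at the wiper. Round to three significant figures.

The pot divides into 54.53 Ω above the wiper and 20.37 Ω below.
R_L loads the lower segment: effective lower R = 18.80 Ω.
V_out = 25.9 × 18.80/(54.53 + 18.80) = 6.641 V.

V_out ≈ 6.64 V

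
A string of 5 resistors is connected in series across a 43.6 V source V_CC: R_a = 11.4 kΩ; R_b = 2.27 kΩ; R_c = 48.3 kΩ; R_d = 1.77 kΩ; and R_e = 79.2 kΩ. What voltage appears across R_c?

V ≈ 14.7 V

Series total: ΣR = 11.4 + 2.27 + 48.3 + 1.77 + 79.2 = 142.9 kΩ.
V = V_CC · R/ΣR = 43.6 × 0.3379 = 14.73 V.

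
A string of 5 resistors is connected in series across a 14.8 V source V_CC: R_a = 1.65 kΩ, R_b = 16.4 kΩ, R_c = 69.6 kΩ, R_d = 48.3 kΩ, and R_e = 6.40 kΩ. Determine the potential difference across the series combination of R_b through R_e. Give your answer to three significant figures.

Series total: ΣR = 1.65 + 16.4 + 69.6 + 48.3 + 6.40 = 142.3 kΩ.
R_{R_b..R_e} = 16.4 + 69.6 + 48.3 + 6.40 = 140.7 kΩ.
Voltage divider: V = V_CC · (140.7 / 142.3) = 14.8 × 0.9884 = 14.63 V.

V ≈ 14.6 V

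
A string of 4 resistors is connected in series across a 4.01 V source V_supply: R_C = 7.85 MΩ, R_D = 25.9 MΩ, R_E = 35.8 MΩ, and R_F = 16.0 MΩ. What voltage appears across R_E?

V ≈ 1.68 V

Series total: ΣR = 7.85 + 25.9 + 35.8 + 16.0 = 85.55 MΩ.
V = V_supply · R/ΣR = 4.01 × 0.4185 = 1.678 V.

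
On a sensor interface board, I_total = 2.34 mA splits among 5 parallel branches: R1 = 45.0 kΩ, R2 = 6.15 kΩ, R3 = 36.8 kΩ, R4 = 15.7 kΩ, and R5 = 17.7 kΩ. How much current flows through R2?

Total conductance ΣG = 1/45.0 + 1/6.15 + 1/36.8 + 1/15.7 + 1/17.7 = 0.3322 (units of 1/kΩ).
Current divider: I(R2) = I_total · G_k/ΣG = 2.34 × (0.1626/0.3322) = 2.34 × 0.4895 = 1.145 mA.

I ≈ 1.15 mA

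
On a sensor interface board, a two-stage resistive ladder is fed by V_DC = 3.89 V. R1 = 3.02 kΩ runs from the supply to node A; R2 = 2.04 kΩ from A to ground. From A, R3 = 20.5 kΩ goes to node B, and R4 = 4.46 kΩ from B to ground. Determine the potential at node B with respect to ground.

V_B ≈ 0.267 V

The second stage (R3 + R4 = 24.96 kΩ) loads node A in parallel with R2.
R2 ‖ (R3+R4) = 1.886 kΩ.
So V_A = 3.89 × 0.3844 = 1.495 V.
Then the unloaded second divider: V_B = V_A × R4/(R3+R4) = 1.495 × 0.1787 = 0.2672 V.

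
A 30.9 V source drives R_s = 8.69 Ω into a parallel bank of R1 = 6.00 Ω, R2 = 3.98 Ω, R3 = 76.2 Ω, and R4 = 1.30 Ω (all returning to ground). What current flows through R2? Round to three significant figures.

I ≈ 0.679 A

Parallel bank: R_p = 1/(1/6.00 + 1/3.98 + 1/76.2 + 1/1.30) = 0.8331 Ω.
Node voltage V_A = V_s · R_p/(R_s + R_p) = 30.9 × 0.08749 = 2.703 V.
Branch current I = V_A/R2 = 2.703/3.98 = 0.6792 A.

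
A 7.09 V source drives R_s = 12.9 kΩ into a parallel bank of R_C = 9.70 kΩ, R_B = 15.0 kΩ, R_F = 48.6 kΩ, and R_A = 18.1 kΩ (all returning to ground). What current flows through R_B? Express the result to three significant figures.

Combine the parallel branches: R_p = (1/9.70 + 1/15.0 + 1/48.6 + 1/18.1)⁻¹ = 4.072 kΩ.
Node voltage V_A = V_DC · R_p/(R_s + R_p) = 7.09 × 0.2399 = 1.701 V.
Branch current I = V_A/R_B = 1.701/15.0 = 0.1134 mA.

I ≈ 0.113 mA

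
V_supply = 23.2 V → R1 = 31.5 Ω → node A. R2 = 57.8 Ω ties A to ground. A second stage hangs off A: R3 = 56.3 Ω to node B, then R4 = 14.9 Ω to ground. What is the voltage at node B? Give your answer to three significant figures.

V_B ≈ 2.44 V

Node A sees R2 in parallel with the series input of stage 2, R3 + R4 = 71.20 Ω.
R2 ‖ (R3+R4) = 31.90 Ω.
So V_A = 23.2 × 0.5032 = 11.67 V.
Stage 2 is unloaded, so V_B = V_A · R4/(R3+R4) = 11.67 × 14.9/71.20 = 2.443 V.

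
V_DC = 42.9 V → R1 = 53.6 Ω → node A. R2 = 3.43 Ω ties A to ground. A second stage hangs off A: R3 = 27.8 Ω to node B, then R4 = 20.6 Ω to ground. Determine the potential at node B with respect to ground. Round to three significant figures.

Node A sees R2 in parallel with the series input of stage 2, R3 + R4 = 48.40 Ω.
R2 ‖ (R3+R4) = 3.203 Ω.
First divider: V_A = V_DC · 3.203/(53.6 + 3.203) = 2.419 V.
Then the unloaded second divider: V_B = V_A × R4/(R3+R4) = 2.419 × 0.4256 = 1.030 V.

V_B ≈ 1.03 V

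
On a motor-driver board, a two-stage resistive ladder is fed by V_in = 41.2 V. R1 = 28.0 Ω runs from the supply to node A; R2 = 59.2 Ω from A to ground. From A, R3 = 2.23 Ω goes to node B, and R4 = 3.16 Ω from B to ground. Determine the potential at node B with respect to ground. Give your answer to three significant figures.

Node A sees R2 in parallel with the series input of stage 2, R3 + R4 = 5.390 Ω.
Effective lower resistance at A: R2 ‖ 5.390 = 4.940 Ω.
So V_A = 41.2 × 0.1500 = 6.179 V.
V_B = V_A × 0.5863 = 3.623 V.

V_B ≈ 3.62 V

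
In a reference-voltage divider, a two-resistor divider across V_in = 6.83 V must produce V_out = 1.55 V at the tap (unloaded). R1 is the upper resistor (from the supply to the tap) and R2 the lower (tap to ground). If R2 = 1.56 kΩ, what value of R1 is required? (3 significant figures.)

R1 ≈ 5.31 kΩ

The divider ratio is R2/(R1+R2) = 1.55/6.83 = 0.2269.
Rearranging, R1 = R2·(1−k)/k = 1.56 × 3.406 = 5.314 kΩ.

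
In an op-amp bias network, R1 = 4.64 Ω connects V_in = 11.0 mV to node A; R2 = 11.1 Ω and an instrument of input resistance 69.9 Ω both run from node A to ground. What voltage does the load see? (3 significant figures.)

V_out ≈ 7.41 mV

R2 ‖ R_L = (11.1 × 69.9)/(11.1 + 69.9) = 9.579 Ω.
Then V_out = V_in · R2'/(R1 + R2') = 11.0 × 9.579/14.22 = 7.410 mV.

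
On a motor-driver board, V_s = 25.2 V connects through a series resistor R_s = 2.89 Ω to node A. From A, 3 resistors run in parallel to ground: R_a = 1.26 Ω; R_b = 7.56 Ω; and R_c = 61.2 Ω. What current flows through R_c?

Equivalent of the parallel group: R_p = 1.061 Ω.
V_A = 25.2 × 1.061/3.951 = 6.768 V.
I(R_c) = V_A / R_c = 6.768/61.2 = 0.1106 A.

I ≈ 0.111 A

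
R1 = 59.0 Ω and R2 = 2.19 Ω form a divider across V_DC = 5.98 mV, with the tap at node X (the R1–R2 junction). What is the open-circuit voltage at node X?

With X open, the divider is unloaded: V_th = 5.98 × 2.19/61.19 = 0.2140 mV.

V_th ≈ 0.214 mV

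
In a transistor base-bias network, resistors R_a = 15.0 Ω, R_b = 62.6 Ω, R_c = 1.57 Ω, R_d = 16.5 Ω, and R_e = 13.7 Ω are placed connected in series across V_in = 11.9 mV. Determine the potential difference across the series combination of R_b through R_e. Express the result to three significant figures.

ΣR = 15.0 + 62.6 + 1.57 + 16.5 + 13.7 = 109.4 Ω.
R_{R_b..R_e} = 62.6 + 1.57 + 16.5 + 13.7 = 94.37 Ω.
Voltage divider: V = V_in · (94.37 / 109.4) = 11.9 × 0.8629 = 10.27 mV.

V ≈ 10.3 mV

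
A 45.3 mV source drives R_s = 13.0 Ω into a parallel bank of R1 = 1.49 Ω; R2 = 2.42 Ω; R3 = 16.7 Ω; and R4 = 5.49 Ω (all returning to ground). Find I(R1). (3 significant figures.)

Equivalent of the parallel group: R_p = 0.7539 Ω.
V_A by voltage divider: V_A = 45.3 × 0.7539/(13.0 + 0.7539) = 2.483 mV.
I(R1) = V_A / R1 = 2.483/1.49 = 1.667 mA.

I ≈ 1.67 mA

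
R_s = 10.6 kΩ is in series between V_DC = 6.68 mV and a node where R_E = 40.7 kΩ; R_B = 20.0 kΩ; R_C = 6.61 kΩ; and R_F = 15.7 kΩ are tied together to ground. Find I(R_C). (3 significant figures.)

I ≈ 0.248 µA

Equivalent of the parallel group: R_p = 3.454 kΩ.
Node voltage V_A = V_DC · R_p/(R_s + R_p) = 6.68 × 0.2457 = 1.642 mV.
Branch current I = V_A/R_C = 1.642/6.61 = 0.2483 µA.
(Check via current divider: I_total = 0.4753 µA; share G_k/ΣG = 0.5225 → same result.)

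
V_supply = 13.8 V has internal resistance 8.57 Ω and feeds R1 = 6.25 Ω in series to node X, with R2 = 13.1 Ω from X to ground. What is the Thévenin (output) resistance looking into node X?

R_th ≈ 6.95 Ω

R1' = 8.57 + 6.25 = 14.82 Ω (source resistance + R1).
With V_supply suppressed (replaced by a short), R_th = R1' ‖ R2 = (14.82 × 13.1)/(14.82 + 13.1) = 6.954 Ω.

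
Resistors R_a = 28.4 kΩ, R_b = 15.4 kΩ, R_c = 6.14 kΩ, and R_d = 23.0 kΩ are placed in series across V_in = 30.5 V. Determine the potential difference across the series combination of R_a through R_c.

V ≈ 20.9 V

Series total: ΣR = 28.4 + 15.4 + 6.14 + 23.0 = 72.94 kΩ.
R_{R_a..R_c} = 28.4 + 15.4 + 6.14 = 49.94 kΩ.
Voltage divider: V = V_in · (49.94 / 72.94) = 30.5 × 0.6847 = 20.88 V.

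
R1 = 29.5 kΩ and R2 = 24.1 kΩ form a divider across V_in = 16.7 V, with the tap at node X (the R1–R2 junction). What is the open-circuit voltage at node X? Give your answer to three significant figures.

V_th ≈ 7.51 V

V_th is the unloaded tap voltage: V_in · R2/(R1+R2) = 16.7 × 0.4496 = 7.509 V.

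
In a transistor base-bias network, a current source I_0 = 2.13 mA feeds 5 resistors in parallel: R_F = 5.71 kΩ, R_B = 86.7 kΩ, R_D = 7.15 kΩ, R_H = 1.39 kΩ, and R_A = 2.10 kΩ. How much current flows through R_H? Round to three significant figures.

ΣG = 1/5.71 + 1/86.7 + 1/7.15 + 1/1.39 + 1/2.10 = 1.522.
Current divider: I(R_H) = I_0 · G_k/ΣG = 2.13 × (0.7194/1.522) = 2.13 × 0.4726 = 1.007 mA.

I ≈ 1.01 mA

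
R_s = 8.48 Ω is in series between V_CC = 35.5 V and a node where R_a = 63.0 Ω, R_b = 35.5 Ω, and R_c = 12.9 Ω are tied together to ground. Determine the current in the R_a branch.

I ≈ 0.277 A

Parallel bank: R_p = 1/(1/63.0 + 1/35.5 + 1/12.9) = 8.226 Ω.
V_A = 35.5 × 8.226/16.71 = 17.48 V.
Branch current I = V_A/R_a = 17.48/63.0 = 0.2775 A.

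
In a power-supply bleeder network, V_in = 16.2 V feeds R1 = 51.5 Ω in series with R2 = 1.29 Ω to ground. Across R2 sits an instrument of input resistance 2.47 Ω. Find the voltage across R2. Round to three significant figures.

First combine the lower leg with the load: R2 ‖ R_L = 0.8474 Ω.
Then V_out = V_in · R2'/(R1 + R2') = 16.2 × 0.8474/52.35 = 0.2623 V.

V_out ≈ 0.262 V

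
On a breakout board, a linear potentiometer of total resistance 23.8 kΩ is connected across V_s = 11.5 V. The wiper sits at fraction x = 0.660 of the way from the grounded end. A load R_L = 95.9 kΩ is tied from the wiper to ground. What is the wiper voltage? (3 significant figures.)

The pot divides into 8.092 kΩ above the wiper and 15.71 kΩ below.
Lower segment in parallel with the load: 15.71 ‖ 95.9 = 13.50 kΩ.
Then V_out = V_s · 13.50/(8.092 + 13.50) = 7.190 V.
(Unloaded: V_out = x·V_s = 7.59 V.)

V_out ≈ 7.19 V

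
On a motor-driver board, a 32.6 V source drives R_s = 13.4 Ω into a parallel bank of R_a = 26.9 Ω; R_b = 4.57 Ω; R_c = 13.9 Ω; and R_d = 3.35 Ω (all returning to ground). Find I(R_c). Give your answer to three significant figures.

I ≈ 0.250 A

Equivalent of the parallel group: R_p = 1.596 Ω.
V_A = 32.6 × 1.596/15.00 = 3.470 V.
Branch current I = V_A/R_c = 3.470/13.9 = 0.2497 A.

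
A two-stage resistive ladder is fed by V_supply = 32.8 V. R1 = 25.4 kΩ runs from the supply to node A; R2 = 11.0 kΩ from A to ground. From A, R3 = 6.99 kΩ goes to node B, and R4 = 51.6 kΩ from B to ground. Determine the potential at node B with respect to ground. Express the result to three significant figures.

V_B ≈ 7.72 V

The second stage (R3 + R4 = 58.59 kΩ) loads node A in parallel with R2.
R2 ‖ (R3+R4) = 9.261 kΩ.
So V_A = 32.8 × 0.2672 = 8.764 V.
Then the unloaded second divider: V_B = V_A × R4/(R3+R4) = 8.764 × 0.8807 = 7.718 V.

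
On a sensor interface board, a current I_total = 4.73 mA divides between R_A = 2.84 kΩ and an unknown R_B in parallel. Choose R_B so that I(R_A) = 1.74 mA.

R_B ≈ 1.65 kΩ

The fraction through R_A equals R_B/(R_A+R_B).
1.74/4.73 = R_B/(R_A + R_B) → R_B = R_A · (0.3679)/(1 − 0.3679) = 2.84 × 0.5819 = 1.653 kΩ.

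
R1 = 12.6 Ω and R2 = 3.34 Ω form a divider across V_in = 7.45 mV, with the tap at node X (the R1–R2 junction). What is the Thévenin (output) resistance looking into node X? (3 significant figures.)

R_th ≈ 2.64 Ω

Looking into X with the source shorted: R_th = R1·R2/(R1+R2) = 12.60 × 3.34/15.94 = 2.640 Ω.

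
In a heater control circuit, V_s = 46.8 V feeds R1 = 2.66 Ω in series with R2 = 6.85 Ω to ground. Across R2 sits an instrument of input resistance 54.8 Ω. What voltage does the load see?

V_out ≈ 32.6 V

The load sits in parallel with R2, giving an effective lower resistance R2' = R2·R_L/(R2+R_L) = 6.089 Ω.
Then V_out = V_s · R2'/(R1 + R2') = 46.8 × 6.089/8.749 = 32.57 V.
(Unloaded it would be 33.7 V; the load pulls it down.)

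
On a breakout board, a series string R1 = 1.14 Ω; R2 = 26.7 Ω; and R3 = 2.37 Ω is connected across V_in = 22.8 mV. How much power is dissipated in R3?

P ≈ 1.35 µW

ΣR = 30.21 Ω → I = 22.8/30.21 = 0.7547 mA.
P = I²R = 0.5696 × 2.37 = 1.350 µW.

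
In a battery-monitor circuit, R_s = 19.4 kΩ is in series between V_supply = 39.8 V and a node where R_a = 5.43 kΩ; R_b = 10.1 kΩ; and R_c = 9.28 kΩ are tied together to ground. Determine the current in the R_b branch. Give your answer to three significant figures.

Combine the parallel branches: R_p = (1/5.43 + 1/10.1 + 1/9.28)⁻¹ = 2.558 kΩ.
V_A by voltage divider: V_A = 39.8 × 2.558/(19.4 + 2.558) = 4.637 V.
I(R_b) = V_A / R_b = 4.637/10.1 = 0.4591 mA.

I ≈ 0.459 mA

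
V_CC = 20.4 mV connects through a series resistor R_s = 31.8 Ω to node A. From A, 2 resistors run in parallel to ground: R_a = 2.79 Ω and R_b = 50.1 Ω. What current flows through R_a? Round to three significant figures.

I ≈ 0.561 mA

Combine the parallel branches: R_p = (1/2.79 + 1/50.1)⁻¹ = 2.643 Ω.
V_A by voltage divider: V_A = 20.4 × 2.643/(31.8 + 2.643) = 1.565 mV.
Branch current I = V_A/R_a = 1.565/2.79 = 0.5610 mA.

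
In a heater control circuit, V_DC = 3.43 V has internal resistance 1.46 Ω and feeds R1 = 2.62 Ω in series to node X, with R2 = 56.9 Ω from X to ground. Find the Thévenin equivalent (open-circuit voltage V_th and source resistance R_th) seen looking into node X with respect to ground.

R1' = 1.46 + 2.62 = 4.080 Ω (source resistance + R1).
With X open, the divider is unloaded: V_th = 3.43 × 56.9/60.98 = 3.201 V.
With V_DC suppressed (replaced by a short), R_th = R1' ‖ R2 = (4.080 × 56.9)/(4.080 + 56.9) = 3.807 Ω.

V_th ≈ 3.20 V, R_th ≈ 3.81 Ω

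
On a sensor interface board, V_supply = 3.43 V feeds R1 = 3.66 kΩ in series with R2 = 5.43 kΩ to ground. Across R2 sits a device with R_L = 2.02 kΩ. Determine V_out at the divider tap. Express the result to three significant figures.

The load sits in parallel with R2, giving an effective lower resistance R2' = R2·R_L/(R2+R_L) = 1.472 kΩ.
Voltage divider with the loaded lower leg: V_out = 3.43 × 1.472/(3.66 + 1.472) = 3.43 × 0.2869 = 0.9840 V.
(Unloaded it would be 2.05 V; the load pulls it down.)

V_out ≈ 0.984 V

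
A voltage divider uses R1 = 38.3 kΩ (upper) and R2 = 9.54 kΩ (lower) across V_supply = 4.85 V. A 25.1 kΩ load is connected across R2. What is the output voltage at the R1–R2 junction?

V_out ≈ 0.742 V

R2 ‖ R_L = (9.54 × 25.1)/(9.54 + 25.1) = 6.913 kΩ.
Voltage divider with the loaded lower leg: V_out = 4.85 × 6.913/(38.3 + 6.913) = 4.85 × 0.1529 = 0.7415 V.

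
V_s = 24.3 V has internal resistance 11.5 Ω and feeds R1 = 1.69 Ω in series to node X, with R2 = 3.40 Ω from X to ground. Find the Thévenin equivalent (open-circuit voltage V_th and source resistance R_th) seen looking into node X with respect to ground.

V_th ≈ 4.98 V, R_th ≈ 2.70 Ω

R1' = 11.5 + 1.69 = 13.19 Ω (source resistance + R1).
With X open, the divider is unloaded: V_th = 24.3 × 3.40/16.59 = 4.980 V.
Looking into X with the source shorted: R_th = R1'·R2/(R1'+R2) = 13.19 × 3.40/16.59 = 2.703 Ω.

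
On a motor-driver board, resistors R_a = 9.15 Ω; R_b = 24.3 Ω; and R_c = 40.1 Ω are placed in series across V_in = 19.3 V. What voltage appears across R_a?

V ≈ 2.40 V

ΣR = 9.15 + 24.3 + 40.1 = 73.55 Ω.
By the voltage-divider rule, V = 19.3 × 9.150/73.55 = 2.401 V.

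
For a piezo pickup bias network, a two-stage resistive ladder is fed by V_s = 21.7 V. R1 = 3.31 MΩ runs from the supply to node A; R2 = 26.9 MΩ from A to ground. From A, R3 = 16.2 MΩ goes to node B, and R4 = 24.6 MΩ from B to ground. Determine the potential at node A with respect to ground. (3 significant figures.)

The second stage (R3 + R4 = 40.80 MΩ) loads node A in parallel with R2.
Effective lower resistance at A: R2 ‖ 40.80 = 16.21 MΩ.
V_A = 21.7 × 16.21/(3.31 + 16.21) = 18.02 V.

V_A ≈ 18.0 V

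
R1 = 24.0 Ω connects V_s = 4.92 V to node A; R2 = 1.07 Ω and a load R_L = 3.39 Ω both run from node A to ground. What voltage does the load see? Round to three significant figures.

The load sits in parallel with R2, giving an effective lower resistance R2' = R2·R_L/(R2+R_L) = 0.8133 Ω.
Voltage divider with the loaded lower leg: V_out = 4.92 × 0.8133/(24.0 + 0.8133) = 4.92 × 0.03278 = 0.1613 V.
(Unloaded it would be 0.210 V; the load pulls it down.)

V_out ≈ 0.161 V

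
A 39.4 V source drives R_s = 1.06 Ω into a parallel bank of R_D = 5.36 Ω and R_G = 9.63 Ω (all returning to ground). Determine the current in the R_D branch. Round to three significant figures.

Equivalent of the parallel group: R_p = 3.443 Ω.
Node voltage V_A = V_s · R_p/(R_s + R_p) = 39.4 × 0.7646 = 30.13 V.
I(R_D) = V_A / R_D = 30.13/5.36 = 5.621 A.
(Check via current divider: I_total = 8.749 A; share G_k/ΣG = 0.6424 → same result.)

I ≈ 5.62 A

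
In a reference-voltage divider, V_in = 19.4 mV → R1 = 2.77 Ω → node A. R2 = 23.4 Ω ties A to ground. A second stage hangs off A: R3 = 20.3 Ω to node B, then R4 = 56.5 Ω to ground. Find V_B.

V_B ≈ 12.4 mV

The second stage (R3 + R4 = 76.80 Ω) loads node A in parallel with R2.
R2 ‖ (R3+R4) = 17.94 Ω.
So V_A = 19.4 × 0.8662 = 16.80 mV.
V_B = V_A × 0.7357 = 12.36 mV.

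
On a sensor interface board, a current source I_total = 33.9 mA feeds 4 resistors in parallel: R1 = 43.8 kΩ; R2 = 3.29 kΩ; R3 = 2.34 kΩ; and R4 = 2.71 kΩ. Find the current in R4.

I ≈ 11.1 mA

ΣG = 1/43.8 + 1/3.29 + 1/2.34 + 1/2.71 = 1.123.
R4 takes the fraction G_k/ΣG = 0.3690/1.123 = 0.3285, so I = 33.9 × 0.3285 = 11.14 mA.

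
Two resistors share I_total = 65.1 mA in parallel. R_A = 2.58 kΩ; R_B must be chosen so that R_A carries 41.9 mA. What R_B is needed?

R_B ≈ 4.66 kΩ

In a two-way split, I_A/I_total = R_B/(R_A + R_B).
With f = 0.6436, R_B = R_A · f/(1−f) = 2.58 × 1.806 = 4.660 kΩ.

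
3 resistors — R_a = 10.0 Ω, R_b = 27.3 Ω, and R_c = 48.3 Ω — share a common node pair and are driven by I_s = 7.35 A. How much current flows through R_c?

I ≈ 0.967 A

Conductances: ΣG = 1/10.0 + 1/27.3 + 1/48.3 = 0.1573 (1/Ω).
Current divider: I(R_c) = I_s · G_k/ΣG = 7.35 × (0.02070/0.1573) = 7.35 × 0.1316 = 0.9672 A.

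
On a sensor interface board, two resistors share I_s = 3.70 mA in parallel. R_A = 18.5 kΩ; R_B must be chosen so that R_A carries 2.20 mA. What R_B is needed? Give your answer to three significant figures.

R_B ≈ 27.1 kΩ

In a two-way split, I_A/I_s = R_B/(R_A + R_B).
With f = 0.5946, R_B = R_A · f/(1−f) = 18.5 × 1.467 = 27.13 kΩ.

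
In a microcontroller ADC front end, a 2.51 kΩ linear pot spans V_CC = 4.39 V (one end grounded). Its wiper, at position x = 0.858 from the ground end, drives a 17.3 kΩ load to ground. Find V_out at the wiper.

V_out ≈ 3.70 V

The pot divides into 0.3564 kΩ above the wiper and 2.154 kΩ below.
Lower segment in parallel with the load: 2.154 ‖ 17.3 = 1.915 kΩ.
Loaded-divider output: V_out = 4.39 × 0.8431 = 3.701 V.
(Unloaded: V_out = x·V_CC = 3.77 V.)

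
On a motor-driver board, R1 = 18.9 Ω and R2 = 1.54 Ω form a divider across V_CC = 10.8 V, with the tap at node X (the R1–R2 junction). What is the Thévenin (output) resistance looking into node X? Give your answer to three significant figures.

R_th ≈ 1.42 Ω

Looking into X with the source shorted: R_th = R1·R2/(R1+R2) = 18.90 × 1.54/20.44 = 1.424 Ω.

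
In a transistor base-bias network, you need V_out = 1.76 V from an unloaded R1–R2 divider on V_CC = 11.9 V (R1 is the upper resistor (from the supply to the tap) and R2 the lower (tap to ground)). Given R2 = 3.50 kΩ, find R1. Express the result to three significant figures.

The divider ratio is R2/(R1+R2) = 1.76/11.9 = 0.1479.
So R1 = R2 · (V_CC/V_out − 1) = 3.50 × (11.9/1.76 − 1) = 3.50 × 5.761 = 20.16 kΩ.

R1 ≈ 20.2 kΩ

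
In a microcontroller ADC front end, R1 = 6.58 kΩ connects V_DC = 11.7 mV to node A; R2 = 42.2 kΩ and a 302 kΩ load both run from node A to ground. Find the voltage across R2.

V_out ≈ 9.93 mV

The load sits in parallel with R2, giving an effective lower resistance R2' = R2·R_L/(R2+R_L) = 37.03 kΩ.
Voltage divider with the loaded lower leg: V_out = 11.7 × 37.03/(6.58 + 37.03) = 11.7 × 0.8491 = 9.935 mV.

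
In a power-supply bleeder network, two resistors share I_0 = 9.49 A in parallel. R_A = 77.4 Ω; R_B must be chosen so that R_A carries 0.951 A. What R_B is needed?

Two-branch current divider: I_A = I_0 · R_B/(R_A + R_B).
With f = 0.1002, R_B = R_A · f/(1−f) = 77.4 × 0.1114 = 8.620 Ω.

R_B ≈ 8.62 Ω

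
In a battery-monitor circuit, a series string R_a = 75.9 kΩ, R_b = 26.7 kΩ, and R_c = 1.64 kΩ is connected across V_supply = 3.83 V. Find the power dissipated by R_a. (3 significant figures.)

ΣR = 104.2 kΩ → I = 3.83/104.2 = 0.03674 mA.
P(R_a) = I²·R_a = (0.03674)² × 75.9 = 0.1025 mW.

P ≈ 0.102 mW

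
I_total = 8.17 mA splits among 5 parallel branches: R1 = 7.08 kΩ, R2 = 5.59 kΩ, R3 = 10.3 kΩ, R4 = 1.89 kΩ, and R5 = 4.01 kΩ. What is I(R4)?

I ≈ 3.62 mA

Conductances: ΣG = 1/7.08 + 1/5.59 + 1/10.3 + 1/1.89 + 1/4.01 = 1.196 (1/kΩ).
Current divider: I(R4) = I_total · G_k/ΣG = 8.17 × (0.5291/1.196) = 8.17 × 0.4425 = 3.615 mA.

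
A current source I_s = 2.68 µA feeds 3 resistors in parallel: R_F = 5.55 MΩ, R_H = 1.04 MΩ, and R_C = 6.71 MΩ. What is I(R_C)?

ΣG = 1/5.55 + 1/1.04 + 1/6.71 = 1.291.
By the current-divider rule, I = I_s · G_k/ΣG = 2.68 × 0.1155 = 0.3094 µA.

I ≈ 0.309 µA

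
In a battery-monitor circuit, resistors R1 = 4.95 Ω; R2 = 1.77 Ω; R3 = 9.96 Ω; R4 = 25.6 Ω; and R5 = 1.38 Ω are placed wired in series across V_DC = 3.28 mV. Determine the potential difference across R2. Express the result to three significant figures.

Series total: ΣR = 4.95 + 1.77 + 9.96 + 25.6 + 1.38 = 43.66 Ω.
By the voltage-divider rule, V = 3.28 × 1.770/43.66 = 0.1330 mV.

V ≈ 0.133 mV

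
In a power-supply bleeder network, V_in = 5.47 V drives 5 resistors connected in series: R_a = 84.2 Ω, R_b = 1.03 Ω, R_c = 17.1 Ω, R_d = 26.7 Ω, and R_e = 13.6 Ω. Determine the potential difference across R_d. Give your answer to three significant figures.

V ≈ 1.02 V

Total series resistance ΣR = 84.2 + 1.03 + 17.1 + 26.7 + 13.6 = 142.6 Ω.
By the voltage-divider rule, V = 5.47 × 26.70/142.6 = 1.024 V.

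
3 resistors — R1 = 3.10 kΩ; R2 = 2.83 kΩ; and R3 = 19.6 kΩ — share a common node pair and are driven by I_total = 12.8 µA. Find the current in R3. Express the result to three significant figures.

I ≈ 0.898 µA

Total conductance ΣG = 1/3.10 + 1/2.83 + 1/19.6 = 0.7270 (units of 1/kΩ).
By the current-divider rule, I = I_total · G_k/ΣG = 12.8 × 0.07018 = 0.8983 µA.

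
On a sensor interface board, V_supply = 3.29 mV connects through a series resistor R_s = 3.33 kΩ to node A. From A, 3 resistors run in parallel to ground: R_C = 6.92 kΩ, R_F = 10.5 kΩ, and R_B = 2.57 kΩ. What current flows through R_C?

I ≈ 0.154 µA

Equivalent of the parallel group: R_p = 1.590 kΩ.
V_A = 3.29 × 1.590/4.920 = 1.063 mV.
Branch current I = V_A/R_C = 1.063/6.92 = 0.1537 µA.
(Check via current divider: I_total = 0.6687 µA; share G_k/ΣG = 0.2298 → same result.)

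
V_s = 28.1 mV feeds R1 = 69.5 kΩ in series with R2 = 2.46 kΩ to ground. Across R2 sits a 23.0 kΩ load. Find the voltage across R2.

The load sits in parallel with R2, giving an effective lower resistance R2' = R2·R_L/(R2+R_L) = 2.222 kΩ.
Then V_out = V_s · R2'/(R1 + R2') = 28.1 × 2.222/71.72 = 0.8707 mV.
(Unloaded it would be 0.961 mV; the load pulls it down.)

V_out ≈ 0.871 mV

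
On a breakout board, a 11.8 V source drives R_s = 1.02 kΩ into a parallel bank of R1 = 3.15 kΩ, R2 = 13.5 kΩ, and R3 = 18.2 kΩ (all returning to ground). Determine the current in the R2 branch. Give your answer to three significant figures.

Combine the parallel branches: R_p = (1/3.15 + 1/13.5 + 1/18.2)⁻¹ = 2.240 kΩ.
Node voltage V_A = V_in · R_p/(R_s + R_p) = 11.8 × 0.6871 = 8.108 V.
Branch current I = V_A/R2 = 8.108/13.5 = 0.6006 mA.

I ≈ 0.601 mA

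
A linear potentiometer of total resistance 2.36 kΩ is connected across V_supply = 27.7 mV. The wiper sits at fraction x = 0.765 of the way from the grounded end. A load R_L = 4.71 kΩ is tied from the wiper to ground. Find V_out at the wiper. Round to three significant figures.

The pot divides into 0.5546 kΩ above the wiper and 1.805 kΩ below.
R_L loads the lower segment: effective lower R = 1.305 kΩ.
Loaded-divider output: V_out = 27.7 × 0.7018 = 19.44 mV.

V_out ≈ 19.4 mV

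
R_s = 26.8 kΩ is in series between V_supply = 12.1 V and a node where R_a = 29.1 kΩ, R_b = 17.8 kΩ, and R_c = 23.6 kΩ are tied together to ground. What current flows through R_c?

Equivalent of the parallel group: R_p = 7.523 kΩ.
Node voltage V_A = V_supply · R_p/(R_s + R_p) = 12.1 × 0.2192 = 2.652 V.
I(R_c) = V_A / R_c = 2.652/23.6 = 0.1124 mA.
(Check via current divider: I_total = 0.3525 mA; share G_k/ΣG = 0.3188 → same result.)

I ≈ 0.112 mA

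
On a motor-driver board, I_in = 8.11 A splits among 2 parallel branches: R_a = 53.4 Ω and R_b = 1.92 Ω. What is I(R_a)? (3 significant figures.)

With just two branches, the current splits inversely with resistance.
So I = 8.11 × 1.92/55.32 = 0.2815 A.

I ≈ 0.281 A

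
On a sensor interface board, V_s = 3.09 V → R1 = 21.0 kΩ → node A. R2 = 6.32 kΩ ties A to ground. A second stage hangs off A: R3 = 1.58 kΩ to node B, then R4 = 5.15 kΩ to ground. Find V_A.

The second stage (R3 + R4 = 6.730 kΩ) loads node A in parallel with R2.
R2 ‖ (R3+R4) = 3.259 kΩ.
V_A = 3.09 × 3.259/(21.0 + 3.259) = 0.4151 V.

V_A ≈ 0.415 V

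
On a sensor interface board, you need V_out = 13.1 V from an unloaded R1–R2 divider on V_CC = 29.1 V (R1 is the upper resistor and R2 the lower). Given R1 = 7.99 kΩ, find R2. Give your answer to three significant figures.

V_out/V_CC = R2/(R1+R2) = 0.4502.
So R2 = R1 · V_out/(V_CC − V_out) = 7.99 × 13.1/(29.1 − 13.1) = 7.99 × 0.8187 = 6.542 kΩ.

R2 ≈ 6.54 kΩ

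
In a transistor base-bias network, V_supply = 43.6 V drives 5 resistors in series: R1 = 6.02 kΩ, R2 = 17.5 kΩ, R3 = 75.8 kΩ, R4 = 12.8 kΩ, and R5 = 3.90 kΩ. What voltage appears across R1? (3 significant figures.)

Series total: ΣR = 6.02 + 17.5 + 75.8 + 12.8 + 3.90 = 116.0 kΩ.
Voltage divider: V = V_supply · (6.020 / 116.0) = 43.6 × 0.05189 = 2.262 V.

V ≈ 2.26 V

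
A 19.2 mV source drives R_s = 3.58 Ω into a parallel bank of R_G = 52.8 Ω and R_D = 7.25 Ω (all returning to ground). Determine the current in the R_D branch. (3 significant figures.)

I ≈ 1.70 mA

Equivalent of the parallel group: R_p = 6.375 Ω.
V_A by voltage divider: V_A = 19.2 × 6.375/(3.58 + 6.375) = 12.30 mV.
I(R_D) = V_A / R_D = 12.30/7.25 = 1.696 mA.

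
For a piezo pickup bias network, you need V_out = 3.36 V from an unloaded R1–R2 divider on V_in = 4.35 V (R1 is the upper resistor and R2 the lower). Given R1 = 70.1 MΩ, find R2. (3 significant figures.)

R2 ≈ 238 MΩ

The divider ratio is R2/(R1+R2) = 3.36/4.35 = 0.7724.
Rearranging, R2 = R1·k/(1−k) = 70.1 × 3.394 = 237.9 MΩ.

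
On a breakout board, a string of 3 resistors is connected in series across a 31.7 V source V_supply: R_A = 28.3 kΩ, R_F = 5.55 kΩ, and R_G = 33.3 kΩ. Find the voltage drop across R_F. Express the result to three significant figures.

Total series resistance ΣR = 28.3 + 5.55 + 33.3 = 67.15 kΩ.
V = V_supply · R/ΣR = 31.7 × 0.08265 = 2.620 V.

V ≈ 2.62 V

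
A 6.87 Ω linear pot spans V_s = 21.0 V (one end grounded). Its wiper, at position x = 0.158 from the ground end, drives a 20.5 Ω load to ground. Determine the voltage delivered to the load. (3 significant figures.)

V_out ≈ 3.18 V

The pot divides into 5.785 Ω above the wiper and 1.085 Ω below.
(x·R_p) ‖ R_L = 1.031 Ω.
V_out = 21.0 × 1.031/(5.785 + 1.031) = 3.176 V.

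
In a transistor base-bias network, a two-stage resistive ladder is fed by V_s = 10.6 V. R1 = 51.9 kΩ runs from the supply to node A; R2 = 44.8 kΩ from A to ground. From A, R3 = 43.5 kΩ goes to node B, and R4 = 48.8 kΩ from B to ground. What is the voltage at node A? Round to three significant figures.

V_A ≈ 3.90 V

Node A sees R2 in parallel with the series input of stage 2, R3 + R4 = 92.30 kΩ.
R2 ‖ (R3+R4) = 30.16 kΩ.
So V_A = 10.6 × 0.3675 = 3.896 V.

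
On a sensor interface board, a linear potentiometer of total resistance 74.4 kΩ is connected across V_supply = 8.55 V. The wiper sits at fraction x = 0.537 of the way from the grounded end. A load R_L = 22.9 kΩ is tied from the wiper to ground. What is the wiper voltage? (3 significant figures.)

V_out ≈ 2.54 V

Split the track: R_lower = x·R_p = 39.95 kΩ, R_upper = (1−x)·R_p = 34.45 kΩ.
(x·R_p) ‖ R_L = 14.56 kΩ.
Loaded-divider output: V_out = 8.55 × 0.2970 = 2.540 V.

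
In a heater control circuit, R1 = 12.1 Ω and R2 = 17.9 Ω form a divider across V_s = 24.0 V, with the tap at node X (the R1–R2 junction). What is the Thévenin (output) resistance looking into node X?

Zeroing V_s shorts the top of R1 to ground, so R_th = R1 ‖ R2 = 7.220 Ω.

R_th ≈ 7.22 Ω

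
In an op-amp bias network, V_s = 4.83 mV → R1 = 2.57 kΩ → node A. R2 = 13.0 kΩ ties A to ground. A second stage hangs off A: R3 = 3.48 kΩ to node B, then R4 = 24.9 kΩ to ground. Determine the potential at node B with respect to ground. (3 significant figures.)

V_B ≈ 3.29 mV

Looking into the second stage from A: R3 + R4 = 28.38 kΩ appears in parallel with R2.
Effective lower resistance at A: R2 ‖ 28.38 = 8.916 kΩ.
First divider: V_A = V_s · 8.916/(2.57 + 8.916) = 3.749 mV.
Stage 2 is unloaded, so V_B = V_A · R4/(R3+R4) = 3.749 × 24.9/28.38 = 3.290 mV.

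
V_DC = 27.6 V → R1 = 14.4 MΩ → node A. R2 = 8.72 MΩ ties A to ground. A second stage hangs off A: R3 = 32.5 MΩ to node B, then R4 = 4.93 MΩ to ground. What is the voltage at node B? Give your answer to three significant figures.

The second stage (R3 + R4 = 37.43 MΩ) loads node A in parallel with R2.
R2 ‖ (R3+R4) = 7.072 MΩ.
V_A = 27.6 × 7.072/(14.4 + 7.072) = 9.091 V.
Then the unloaded second divider: V_B = V_A × R4/(R3+R4) = 9.091 × 0.1317 = 1.197 V.

V_B ≈ 1.20 V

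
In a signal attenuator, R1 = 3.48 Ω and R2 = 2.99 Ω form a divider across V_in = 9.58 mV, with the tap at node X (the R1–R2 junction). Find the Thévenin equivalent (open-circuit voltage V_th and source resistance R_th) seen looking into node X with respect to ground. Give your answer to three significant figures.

V_th ≈ 4.43 mV, R_th ≈ 1.61 Ω

Open-circuit (no load on X): V_th = V_in · R2/(R1 + R2) = 9.58 × 2.99/(3.480 + 2.99) = 4.427 mV.
Zeroing V_in shorts the top of R1 to ground, so R_th = R1 ‖ R2 = 1.608 Ω.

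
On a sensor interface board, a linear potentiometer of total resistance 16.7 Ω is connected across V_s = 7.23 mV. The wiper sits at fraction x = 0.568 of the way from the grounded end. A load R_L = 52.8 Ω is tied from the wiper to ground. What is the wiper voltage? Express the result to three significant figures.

V_out ≈ 3.81 mV

The pot divides into 7.214 Ω above the wiper and 9.486 Ω below.
Lower segment in parallel with the load: 9.486 ‖ 52.8 = 8.041 Ω.
V_out = 7.23 × 8.041/(7.214 + 8.041) = 3.811 mV.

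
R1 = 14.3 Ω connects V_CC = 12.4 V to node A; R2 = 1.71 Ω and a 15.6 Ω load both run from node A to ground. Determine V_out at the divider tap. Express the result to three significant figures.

V_out ≈ 1.21 V

The load sits in parallel with R2, giving an effective lower resistance R2' = R2·R_L/(R2+R_L) = 1.541 Ω.
Voltage divider with the loaded lower leg: V_out = 12.4 × 1.541/(14.3 + 1.541) = 12.4 × 0.09728 = 1.206 V.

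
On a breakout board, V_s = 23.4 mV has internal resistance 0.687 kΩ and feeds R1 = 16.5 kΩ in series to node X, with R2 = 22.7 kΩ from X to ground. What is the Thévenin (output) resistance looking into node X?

R_th ≈ 9.78 kΩ

R1' = 0.687 + 16.5 = 17.19 kΩ (source resistance + R1).
Looking into X with the source shorted: R_th = R1'·R2/(R1'+R2) = 17.19 × 22.7/39.89 = 9.781 kΩ.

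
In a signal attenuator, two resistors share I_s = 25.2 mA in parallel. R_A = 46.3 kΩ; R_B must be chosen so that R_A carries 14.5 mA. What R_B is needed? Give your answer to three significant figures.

R_B ≈ 62.7 kΩ

The fraction through R_A equals R_B/(R_A+R_B).
14.5/25.2 = R_B/(R_A + R_B) → R_B = R_A · (0.5754)/(1 − 0.5754) = 46.3 × 1.355 = 62.74 kΩ.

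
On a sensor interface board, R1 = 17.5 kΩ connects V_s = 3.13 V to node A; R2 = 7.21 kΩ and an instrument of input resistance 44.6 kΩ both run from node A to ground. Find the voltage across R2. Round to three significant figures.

V_out ≈ 0.819 V

R2 ‖ R_L = (7.21 × 44.6)/(7.21 + 44.6) = 6.207 kΩ.
Voltage divider with the loaded lower leg: V_out = 3.13 × 6.207/(17.5 + 6.207) = 3.13 × 0.2618 = 0.8195 V.
(Unloaded it would be 0.913 V; the load pulls it down.)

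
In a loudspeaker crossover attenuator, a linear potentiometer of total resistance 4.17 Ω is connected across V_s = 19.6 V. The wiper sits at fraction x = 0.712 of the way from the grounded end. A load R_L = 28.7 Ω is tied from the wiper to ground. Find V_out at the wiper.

Split the track: R_lower = x·R_p = 2.969 Ω, R_upper = (1−x)·R_p = 1.201 Ω.
(x·R_p) ‖ R_L = 2.691 Ω.
Then V_out = V_s · 2.691/(1.201 + 2.691) = 13.55 V.

V_out ≈ 13.6 V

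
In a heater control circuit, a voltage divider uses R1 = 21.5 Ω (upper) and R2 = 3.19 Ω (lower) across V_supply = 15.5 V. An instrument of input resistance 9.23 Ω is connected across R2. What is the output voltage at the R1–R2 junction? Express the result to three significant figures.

First combine the lower leg with the load: R2 ‖ R_L = 2.371 Ω.
Voltage divider with the loaded lower leg: V_out = 15.5 × 2.371/(21.5 + 2.371) = 15.5 × 0.09931 = 1.539 V.

V_out ≈ 1.54 V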